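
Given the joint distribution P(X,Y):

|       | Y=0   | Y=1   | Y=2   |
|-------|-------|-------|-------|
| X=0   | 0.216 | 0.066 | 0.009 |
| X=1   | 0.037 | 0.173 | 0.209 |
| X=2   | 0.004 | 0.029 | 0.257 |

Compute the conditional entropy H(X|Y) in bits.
1.0441 bits

H(X|Y) = H(X,Y) - H(Y)

H(X,Y) = -Σ_{x,y} P(x,y) log₂ P(x,y). Per-cell terms -P(x,y)·log₂P(x,y):
  X=0: 0.477554, 0.258812, 0.061163
  X=1: 0.175984, 0.437890, 0.472011
  X=2: 0.031863, 0.148126, 0.503761
Sum of the 9 terms: H(X,Y) = 2.56716 bits

Marginal of Y (column sums):
  P(Y=0) = 0.216 + 0.037 + 0.004 = 0.257
  P(Y=1) = 0.066 + 0.173 + 0.029 = 0.268
  P(Y=2) = 0.009 + 0.209 + 0.257 = 0.475
H(Y) = -[0.257·log₂(0.257) + 0.268·log₂(0.268) + 0.475·log₂(0.475)]
  = 0.503761 + 0.509118 + 0.510150 = 1.52303 bits

H(X|Y) = H(X,Y) - H(Y) = 2.56716 - 1.52303 = 1.0441 bits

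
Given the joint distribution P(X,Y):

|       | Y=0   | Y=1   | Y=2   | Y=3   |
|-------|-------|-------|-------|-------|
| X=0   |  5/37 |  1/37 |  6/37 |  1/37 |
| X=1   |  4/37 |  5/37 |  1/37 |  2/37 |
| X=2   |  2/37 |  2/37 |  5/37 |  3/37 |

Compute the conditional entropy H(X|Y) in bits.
1.3916 bits

H(X|Y) = H(X,Y) - H(Y)

H(X,Y) = -Σ_{x,y} P(x,y) log₂ P(x,y). Per-cell terms -P(x,y)·log₂P(x,y):
  X=0: 0.390206, 0.140796, 0.425593, 0.140796
  X=1: 0.346968, 0.390206, 0.140796, 0.227538
  X=2: 0.227538, 0.227538, 0.390206, 0.293878
Sum of the 12 terms: H(X,Y) = 3.34206 bits

Marginal of Y (column sums):
  P(Y=0) = 5/37 + 4/37 + 2/37 = 11/37
  P(Y=1) = 1/37 + 5/37 + 2/37 = 8/37
  P(Y=2) = 6/37 + 1/37 + 5/37 = 12/37
  P(Y=3) = 1/37 + 2/37 + 3/37 = 6/37
H(Y) = -[(11/37)·log₂(11/37) + (8/37)·log₂(8/37) + (12/37)·log₂(12/37) + (6/37)·log₂(6/37)]
  = 0.520277 + 0.477720 + 0.526862 + 0.425593 = 1.95045 bits

H(X|Y) = H(X,Y) - H(Y) = 3.34206 - 1.95045 = 1.3916 bits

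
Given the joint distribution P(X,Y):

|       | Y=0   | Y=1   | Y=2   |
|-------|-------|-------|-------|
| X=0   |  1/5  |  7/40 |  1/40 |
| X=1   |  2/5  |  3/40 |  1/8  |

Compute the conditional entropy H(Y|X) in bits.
1.2506 bits

H(Y|X) = H(X,Y) - H(X)

H(X,Y) = -Σ_{x,y} P(x,y) log₂ P(x,y). Per-cell terms -P(x,y)·log₂P(x,y):
  X=0: 0.46439, 0.44005, 0.13305
  X=1: 0.52877, 0.28027, 0.37500
Sum of the 6 terms: H(X,Y) = 2.22153 bits

Marginal of X (row sums):
  P(X=0) = 1/5 + 7/40 + 1/40 = 2/5
  P(X=1) = 2/5 + 3/40 + 1/8 = 3/5
H(X) = -[(2/5)·log₂(2/5) + (3/5)·log₂(3/5)]
  = 0.52877 + 0.44218 = 0.97095 bits

H(Y|X) = H(X,Y) - H(X) = 2.22153 - 0.97095 = 1.2506 bits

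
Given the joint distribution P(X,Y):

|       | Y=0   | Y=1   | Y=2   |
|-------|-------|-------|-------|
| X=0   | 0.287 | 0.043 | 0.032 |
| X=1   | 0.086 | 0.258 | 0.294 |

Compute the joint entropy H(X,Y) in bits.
2.1989 bits

H(X,Y) = -Σ_{x,y} P(x,y) log₂ P(x,y). Per-cell terms -P(x,y)·log₂P(x,y):
  X=0: 0.5169, 0.1952, 0.1589
  X=1: 0.3044, 0.5043, 0.5192
Sum of the 6 terms: H(X,Y) = 2.1989 bits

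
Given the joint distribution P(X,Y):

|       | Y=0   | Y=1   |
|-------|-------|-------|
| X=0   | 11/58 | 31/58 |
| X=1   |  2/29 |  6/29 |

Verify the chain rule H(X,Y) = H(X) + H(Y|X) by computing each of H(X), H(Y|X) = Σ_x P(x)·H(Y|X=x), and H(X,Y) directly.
H(X) = 0.8498 bits, H(Y|X) = 0.8246 bits, H(X,Y) = 1.6743 bits

Marginal of X (row sums):
  P(X=0) = 11/58 + 31/58 = 21/29
  P(X=1) = 2/29 + 6/29 = 8/29
H(X) = -[(21/29)·log₂(21/29) + (8/29)·log₂(8/29)]
  = 0.337205 + 0.512546 = 0.8498 bits

H(Y|X) = Σ_x P(x)·H(Y|X=x):
  X=0: P(X=0) = 21/29, P(Y|X=0) = (11/42, 31/42) → H(Y|X=0) = 0.829607
  X=1: P(X=1) = 8/29, P(Y|X=1) = (1/4, 3/4) → H(Y|X=1) = 0.811278
H(Y|X) = (21/29)·0.829607 + (8/29)·0.811278 = 0.8246 bits

H(X,Y) = -Σ_{x,y} P(x,y) log₂ P(x,y). Per-cell terms -P(x,y)·log₂P(x,y):
  X=0: 0.454897, 0.483057
  X=1: 0.266068, 0.470280
Sum of the 4 terms: H(X,Y) = 1.6743 bits

Chain rule check:
  H(X) + H(Y|X) = 0.8498 + 0.8246 = 1.6744 bits
  H(X,Y) = 1.6743 bits
✓ Chain rule verified (Δ = 0.0001 is 4-dp rounding noise: each of the three values was rounded independently).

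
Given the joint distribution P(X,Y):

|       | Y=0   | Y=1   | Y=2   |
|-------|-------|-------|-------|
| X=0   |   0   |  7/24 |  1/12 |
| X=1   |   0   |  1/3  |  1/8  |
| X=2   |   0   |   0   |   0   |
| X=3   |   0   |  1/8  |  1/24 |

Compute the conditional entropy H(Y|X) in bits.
0.8092 bits

H(Y|X) = H(X,Y) - H(X)

H(X,Y) = -Σ_{x,y} P(x,y) log₂ P(x,y). Per-cell terms -P(x,y)·log₂P(x,y):
  X=0: 0.000000, 0.518469, 0.298747
  X=1: 0.000000, 0.528321, 0.375000
  X=2: 0.000000, 0.000000, 0.000000
  X=3: 0.000000, 0.375000, 0.191040
  (cells with P = 0 contribute 0)
Sum of the 12 terms: H(X,Y) = 2.286577 bits

Marginal of X (row sums):
  P(X=0) = 0 + 7/24 + 1/12 = 3/8
  P(X=1) = 0 + 1/3 + 1/8 = 11/24
  P(X=2) = 0 + 0 + 0 = 0
  P(X=3) = 0 + 1/8 + 1/24 = 1/6
H(X) = -[(3/8)·log₂(3/8) + (11/24)·log₂(11/24) + (1/6)·log₂(1/6)]   (outcomes with P = 0 contribute 0)
  = 0.530639 + 0.515868 + 0.430827 = 1.477334 bits

H(Y|X) = H(X,Y) - H(X) = 2.286577 - 1.477334 = 0.8092 bits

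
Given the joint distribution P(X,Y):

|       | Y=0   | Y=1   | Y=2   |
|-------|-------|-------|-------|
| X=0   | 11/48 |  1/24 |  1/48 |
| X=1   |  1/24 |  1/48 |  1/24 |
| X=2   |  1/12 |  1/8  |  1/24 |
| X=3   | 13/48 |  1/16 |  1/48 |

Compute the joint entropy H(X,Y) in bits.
3.0345 bits

H(X,Y) = -Σ_{x,y} P(x,y) log₂ P(x,y). Per-cell terms -P(x,y)·log₂P(x,y):
  X=0: 0.487101, 0.191040, 0.116353
  X=1: 0.191040, 0.116353, 0.191040
  X=2: 0.298747, 0.375000, 0.191040
  X=3: 0.510392, 0.250000, 0.116353
Sum of the 12 terms: H(X,Y) = 3.0345 bits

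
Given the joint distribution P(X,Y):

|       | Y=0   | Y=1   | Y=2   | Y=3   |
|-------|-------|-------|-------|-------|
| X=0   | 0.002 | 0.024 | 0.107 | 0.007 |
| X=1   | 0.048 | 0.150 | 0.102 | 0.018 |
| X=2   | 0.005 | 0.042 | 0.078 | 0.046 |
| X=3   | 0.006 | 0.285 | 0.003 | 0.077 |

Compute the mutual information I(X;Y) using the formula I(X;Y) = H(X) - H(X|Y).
0.3653 bits

I(X;Y) = H(X) - H(X|Y)

Marginal of X (row sums):
  P(X=0) = 0.002 + 0.024 + 0.107 + 0.007 = 0.140
  P(X=1) = 0.048 + 0.150 + 0.102 + 0.018 = 0.318
  P(X=2) = 0.005 + 0.042 + 0.078 + 0.046 = 0.171
  P(X=3) = 0.006 + 0.285 + 0.003 + 0.077 = 0.371
H(X) = -[0.140·log₂(0.140) + 0.318·log₂(0.318) + 0.171·log₂(0.171) + 0.371·log₂(0.371)]
  = 0.3971 + 0.5256 + 0.4357 + 0.5307 = 1.8891 bits

Marginal of Y (column sums):
  P(Y=0) = 0.002 + 0.048 + 0.005 + 0.006 = 0.061
  P(Y=1) = 0.024 + 0.150 + 0.042 + 0.285 = 0.501
  P(Y=2) = 0.107 + 0.102 + 0.078 + 0.003 = 0.290
  P(Y=3) = 0.007 + 0.018 + 0.046 + 0.077 = 0.148
H(X|Y) = Σ_y P(y)·H(X|Y=y):
  Y=0: P(Y=0) = 0.061, P(X|Y=0) = (2/61, 48/61, 5/61, 6/61) → H(X|Y=0) = 1.0586
  Y=1: P(Y=1) = 0.501, P(X|Y=1) = (8/167, 50/167, 14/167, 95/167) → H(X|Y=1) = 1.4937
  Y=2: P(Y=2) = 0.290, P(X|Y=2) = (107/290, 51/145, 39/145, 3/290) → H(X|Y=2) = 1.6387
  Y=3: P(Y=3) = 0.148, P(X|Y=3) = (7/148, 9/74, 23/74, 77/148) → H(X|Y=3) = 1.5923
H(X|Y) = 0.061·1.0586 + 0.501·1.4937 + 0.290·1.6387 + 0.148·1.5923 = 1.5238 bits

I(X;Y) = H(X) - H(X|Y) = 1.8891 - 1.5238 = 0.3653 bits

Cross-check via I(X;Y) = H(X) + H(Y) - H(X,Y): computing H(Y) from the column sums and H(X,Y) from the 16 cells in the same way gives H(Y) = 1.6715 bits and H(X,Y) = 3.1953 bits, so
I(X;Y) = 1.8891 + 1.6715 - 3.1953 = 0.3653 bits ✓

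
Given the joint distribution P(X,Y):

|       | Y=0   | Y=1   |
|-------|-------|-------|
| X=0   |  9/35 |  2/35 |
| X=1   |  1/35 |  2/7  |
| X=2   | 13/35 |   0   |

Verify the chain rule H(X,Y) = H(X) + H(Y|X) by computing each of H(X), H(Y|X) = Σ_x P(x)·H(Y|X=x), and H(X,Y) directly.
H(X) = 1.5803 bits, H(Y|X) = 0.3531 bits, H(X,Y) = 1.9334 bits

Marginal of X (row sums):
  P(X=0) = 9/35 + 2/35 = 11/35
  P(X=1) = 1/35 + 2/7 = 11/35
  P(X=2) = 13/35 + 0 = 13/35
H(X) = -[(11/35)·log₂(11/35) + (11/35)·log₂(11/35) + (13/35)·log₂(13/35)]
  = 0.52481 + 0.52481 + 0.53071 = 1.5803 bits

H(Y|X) = Σ_x P(x)·H(Y|X=x):
  X=0: P(X=0) = 11/35, P(Y|X=0) = (9/11, 2/11) → H(Y|X=0) = 0.68404
  X=1: P(X=1) = 11/35, P(Y|X=1) = (1/11, 10/11) → H(Y|X=1) = 0.43950
  X=2: P(X=2) = 13/35, P(Y|X=2) = (1, 0) → H(Y|X=2) = 0.00000
H(Y|X) = (11/35)·0.68404 + (11/35)·0.43950 + (13/35)·0.00000 = 0.3531 bits

H(X,Y) = -Σ_{x,y} P(x,y) log₂ P(x,y). Per-cell terms -P(x,y)·log₂P(x,y):
  X=0: 0.50383, 0.23596
  X=1: 0.14655, 0.51639
  X=2: 0.53071, 0.00000
  (cells with P = 0 contribute 0)
Sum of the 6 terms: H(X,Y) = 1.9334 bits

Chain rule check:
  H(X) + H(Y|X) = 1.5803 + 0.3531 = 1.9334 bits
  H(X,Y) = 1.9334 bits
✓ Chain rule verified.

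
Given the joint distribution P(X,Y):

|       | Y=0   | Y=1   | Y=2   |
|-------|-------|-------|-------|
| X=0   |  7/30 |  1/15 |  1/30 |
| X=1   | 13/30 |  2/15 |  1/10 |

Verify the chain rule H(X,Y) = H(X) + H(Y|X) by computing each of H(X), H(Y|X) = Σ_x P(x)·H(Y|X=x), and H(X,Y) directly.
H(X) = 0.9183 bits, H(Y|X) = 1.2382 bits, H(X,Y) = 2.1565 bits

Marginal of X (row sums):
  P(X=0) = 7/30 + 1/15 + 1/30 = 1/3
  P(X=1) = 13/30 + 2/15 + 1/10 = 2/3
H(X) = -[(1/3)·log₂(1/3) + (2/3)·log₂(2/3)]
  = 0.52832 + 0.38998 = 0.9183 bits

H(Y|X) = Σ_x P(x)·H(Y|X=x):
  X=0: P(X=0) = 1/3, P(Y|X=0) = (7/10, 1/5, 1/10) → H(Y|X=0) = 1.15678
  X=1: P(X=1) = 2/3, P(Y|X=1) = (13/20, 1/5, 3/20) → H(Y|X=1) = 1.27890
H(Y|X) = (1/3)·1.15678 + (2/3)·1.27890 = 1.2382 bits

H(X,Y) = -Σ_{x,y} P(x,y) log₂ P(x,y). Per-cell terms -P(x,y)·log₂P(x,y):
  X=0: 0.48989, 0.26046, 0.16356
  X=1: 0.52280, 0.38759, 0.33219
Sum of the 6 terms: H(X,Y) = 2.1565 bits

Chain rule check:
  H(X) + H(Y|X) = 0.9183 + 1.2382 = 2.1565 bits
  H(X,Y) = 2.1565 bits
✓ Chain rule verified.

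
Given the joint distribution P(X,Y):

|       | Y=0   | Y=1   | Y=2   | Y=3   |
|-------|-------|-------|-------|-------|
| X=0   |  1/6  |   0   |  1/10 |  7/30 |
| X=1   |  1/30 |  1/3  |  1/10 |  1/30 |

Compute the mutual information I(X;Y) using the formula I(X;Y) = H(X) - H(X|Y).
0.5250 bits

I(X;Y) = H(X) - H(X|Y)

Marginal of X (row sums):
  P(X=0) = 1/6 + 0 + 1/10 + 7/30 = 1/2
  P(X=1) = 1/30 + 1/3 + 1/10 + 1/30 = 1/2
H(X) = -[(1/2)·log₂(1/2) + (1/2)·log₂(1/2)]
  = 0.5000 + 0.5000 = 1.0000 bits

Marginal of Y (column sums):
  P(Y=0) = 1/6 + 1/30 = 1/5
  P(Y=1) = 0 + 1/3 = 1/3
  P(Y=2) = 1/10 + 1/10 = 1/5
  P(Y=3) = 7/30 + 1/30 = 4/15
H(X|Y) = Σ_y P(y)·H(X|Y=y):
  Y=0: P(Y=0) = 1/5, P(X|Y=0) = (5/6, 1/6) → H(X|Y=0) = 0.6500
  Y=1: P(Y=1) = 1/3, P(X|Y=1) = (0, 1) → H(X|Y=1) = 0.0000
  Y=2: P(Y=2) = 1/5, P(X|Y=2) = (1/2, 1/2) → H(X|Y=2) = 1.0000
  Y=3: P(Y=3) = 4/15, P(X|Y=3) = (7/8, 1/8) → H(X|Y=3) = 0.5436
H(X|Y) = (1/5)·0.6500 + (1/3)·0.0000 + (1/5)·1.0000 + (4/15)·0.5436 = 0.4750 bits

I(X;Y) = H(X) - H(X|Y) = 1.0000 - 0.4750 = 0.5250 bits

Cross-check via I(X;Y) = H(X) + H(Y) - H(X,Y): computing H(Y) from the column sums and H(X,Y) from the 8 cells in the same way gives H(Y) = 1.9656 bits and H(X,Y) = 2.4406 bits, so
I(X;Y) = 1.0000 + 1.9656 - 2.4406 = 0.5250 bits ✓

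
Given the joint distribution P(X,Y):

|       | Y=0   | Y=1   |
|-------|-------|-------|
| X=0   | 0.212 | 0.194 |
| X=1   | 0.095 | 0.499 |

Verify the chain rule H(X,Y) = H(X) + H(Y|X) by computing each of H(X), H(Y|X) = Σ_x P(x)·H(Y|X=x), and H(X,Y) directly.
H(X) = 0.9744 bits, H(Y|X) = 0.7821 bits, H(X,Y) = 1.7565 bits

Marginal of X (row sums):
  P(X=0) = 0.212 + 0.194 = 0.406
  P(X=1) = 0.095 + 0.499 = 0.594
H(X) = -[0.406·log₂(0.406) + 0.594·log₂(0.594)]
  = 0.527982 + 0.446370 = 0.9744 bits

H(Y|X) = Σ_x P(x)·H(Y|X=x):
  X=0: P(X=0) = 0.406, P(Y|X=0) = (106/203, 97/203) → H(Y|X=0) = 0.998582
  X=1: P(X=1) = 0.594, P(Y|X=1) = (95/594, 499/594) → H(Y|X=1) = 0.634148
H(Y|X) = 0.406·0.998582 + 0.594·0.634148 = 0.7821 bits

H(X,Y) = -Σ_{x,y} P(x,y) log₂ P(x,y). Per-cell terms -P(x,y)·log₂P(x,y):
  X=0: 0.474427, 0.458979
  X=1: 0.322613, 0.500441
Sum of the 4 terms: H(X,Y) = 1.7565 bits

Chain rule check:
  H(X) + H(Y|X) = 0.9744 + 0.7821 = 1.7565 bits
  H(X,Y) = 1.7565 bits
✓ Chain rule verified.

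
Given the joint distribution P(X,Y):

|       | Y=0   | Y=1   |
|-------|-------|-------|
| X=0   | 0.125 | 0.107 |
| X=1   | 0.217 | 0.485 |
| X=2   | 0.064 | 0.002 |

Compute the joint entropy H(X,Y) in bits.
1.9764 bits

H(X,Y) = -Σ_{x,y} P(x,y) log₂ P(x,y). Per-cell terms -P(x,y)·log₂P(x,y):
  X=0: 0.37500, 0.34500
  X=1: 0.47832, 0.50631
  X=2: 0.25381, 0.01793
Sum of the 6 terms: H(X,Y) = 1.9764 bits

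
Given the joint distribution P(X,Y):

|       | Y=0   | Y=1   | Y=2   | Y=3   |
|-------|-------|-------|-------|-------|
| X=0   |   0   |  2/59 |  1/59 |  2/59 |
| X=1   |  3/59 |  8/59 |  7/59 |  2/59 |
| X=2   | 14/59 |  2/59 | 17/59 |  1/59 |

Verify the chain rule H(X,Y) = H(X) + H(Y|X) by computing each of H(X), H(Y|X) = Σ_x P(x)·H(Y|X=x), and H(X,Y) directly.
H(X) = 1.2891 bits, H(Y|X) = 1.5564 bits, H(X,Y) = 2.8454 bits

Marginal of X (row sums):
  P(X=0) = 0 + 2/59 + 1/59 + 2/59 = 5/59
  P(X=1) = 3/59 + 8/59 + 7/59 + 2/59 = 20/59
  P(X=2) = 14/59 + 2/59 + 17/59 + 1/59 = 34/59
H(X) = -[(5/59)·log₂(5/59) + (20/59)·log₂(20/59) + (34/59)·log₂(34/59)]
  = 0.3018 + 0.5291 + 0.4582 = 1.2891 bits

H(Y|X) = Σ_x P(x)·H(Y|X=x):
  X=0: P(X=0) = 5/59, P(Y|X=0) = (0, 2/5, 1/5, 2/5) → H(Y|X=0) = 1.5219
  X=1: P(X=1) = 20/59, P(Y|X=1) = (3/20, 2/5, 7/20, 1/10) → H(Y|X=1) = 1.8016
  X=2: P(X=2) = 34/59, P(Y|X=2) = (7/17, 1/17, 1/2, 1/34) → H(Y|X=2) = 1.4172
H(Y|X) = (5/59)·1.5219 + (20/59)·1.8016 + (34/59)·1.4172 = 1.5564 bits

H(X,Y) = -Σ_{x,y} P(x,y) log₂ P(x,y). Per-cell terms -P(x,y)·log₂P(x,y):
  X=0: 0.0000, 0.1655, 0.0997, 0.1655
  X=1: 0.2185, 0.3909, 0.3649, 0.1655
  X=2: 0.4924, 0.1655, 0.5173, 0.0997
  (cells with P = 0 contribute 0)
Sum of the 12 terms: H(X,Y) = 2.8454 bits

Chain rule check:
  H(X) + H(Y|X) = 1.2891 + 1.5564 = 2.8455 bits
  H(X,Y) = 2.8454 bits
✓ Chain rule verified (Δ = 0.0001 is 4-dp rounding noise: each of the three values was rounded independently).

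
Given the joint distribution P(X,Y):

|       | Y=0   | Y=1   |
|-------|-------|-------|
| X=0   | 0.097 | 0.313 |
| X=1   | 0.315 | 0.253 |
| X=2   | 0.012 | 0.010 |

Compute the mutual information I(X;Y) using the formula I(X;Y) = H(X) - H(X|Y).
0.0747 bits

I(X;Y) = H(X) - H(X|Y)

Marginal of X (row sums):
  P(X=0) = 0.097 + 0.313 = 0.410
  P(X=1) = 0.315 + 0.253 = 0.568
  P(X=2) = 0.012 + 0.010 = 0.022
H(X) = -[0.410·log₂(0.410) + 0.568·log₂(0.568) + 0.022·log₂(0.022)]
  = 0.52738 + 0.46351 + 0.12114 = 1.11203 bits

Marginal of Y (column sums):
  P(Y=0) = 0.097 + 0.315 + 0.012 = 0.424
  P(Y=1) = 0.313 + 0.253 + 0.010 = 0.576
H(X|Y) = Σ_y P(y)·H(X|Y=y):
  Y=0: P(Y=0) = 0.424, P(X|Y=0) = (97/424, 315/424, 3/106) → H(X|Y=0) = 0.95089
  Y=1: P(Y=1) = 0.576, P(X|Y=1) = (313/576, 253/576, 5/288) → H(X|Y=1) = 1.10101
H(X|Y) = 0.424·0.95089 + 0.576·1.10101 = 1.03736 bits

I(X;Y) = H(X) - H(X|Y) = 1.11203 - 1.03736 = 0.0747 bits

Cross-check via I(X;Y) = H(X) + H(Y) - H(X,Y): computing H(Y) from the column sums and H(X,Y) from the 6 cells in the same way gives H(Y) = 0.98327 bits and H(X,Y) = 2.02063 bits, so
I(X;Y) = 1.11203 + 0.98327 - 2.02063 = 0.0747 bits ✓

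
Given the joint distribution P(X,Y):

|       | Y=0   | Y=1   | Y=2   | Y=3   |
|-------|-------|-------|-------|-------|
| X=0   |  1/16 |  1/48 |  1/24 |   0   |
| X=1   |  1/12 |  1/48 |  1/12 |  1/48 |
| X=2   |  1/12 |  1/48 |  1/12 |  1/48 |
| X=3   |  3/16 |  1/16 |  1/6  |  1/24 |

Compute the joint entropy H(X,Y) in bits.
3.5425 bits

H(X,Y) = -Σ_{x,y} P(x,y) log₂ P(x,y). Per-cell terms -P(x,y)·log₂P(x,y):
  X=0: 0.25000, 0.11635, 0.19104, 0.00000
  X=1: 0.29875, 0.11635, 0.29875, 0.11635
  X=2: 0.29875, 0.11635, 0.29875, 0.11635
  X=3: 0.45282, 0.25000, 0.43083, 0.19104
  (cells with P = 0 contribute 0)
Sum of the 16 terms: H(X,Y) = 3.5425 bits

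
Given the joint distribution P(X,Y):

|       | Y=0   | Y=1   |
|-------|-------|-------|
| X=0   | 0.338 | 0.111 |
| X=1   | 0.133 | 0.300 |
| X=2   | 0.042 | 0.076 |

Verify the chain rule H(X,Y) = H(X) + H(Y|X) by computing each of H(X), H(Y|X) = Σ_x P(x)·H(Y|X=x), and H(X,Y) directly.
H(X) = 1.4054 bits, H(Y|X) = 0.8584 bits, H(X,Y) = 2.2638 bits

Marginal of X (row sums):
  P(X=0) = 0.338 + 0.111 = 0.449
  P(X=1) = 0.133 + 0.300 = 0.433
  P(X=2) = 0.042 + 0.076 = 0.118
H(X) = -[0.449·log₂(0.449) + 0.433·log₂(0.433) + 0.118·log₂(0.118)]
  = 0.5187 + 0.5229 + 0.3638 = 1.4054 bits

H(Y|X) = Σ_x P(x)·H(Y|X=x):
  X=0: P(X=0) = 0.449, P(Y|X=0) = (338/449, 111/449) → H(Y|X=0) = 0.8068
  X=1: P(X=1) = 0.433, P(Y|X=1) = (133/433, 300/433) → H(Y|X=1) = 0.8899
  X=2: P(X=2) = 0.118, P(Y|X=2) = (21/59, 38/59) → H(Y|X=2) = 0.9393
H(Y|X) = 0.449·0.8068 + 0.433·0.8899 + 0.118·0.9393 = 0.8584 bits

H(X,Y) = -Σ_{x,y} P(x,y) log₂ P(x,y). Per-cell terms -P(x,y)·log₂P(x,y):
  X=0: 0.5289, 0.3520
  X=1: 0.3871, 0.5211
  X=2: 0.1921, 0.2826
Sum of the 6 terms: H(X,Y) = 2.2638 bits

Chain rule check:
  H(X) + H(Y|X) = 1.4054 + 0.8584 = 2.2638 bits
  H(X,Y) = 2.2638 bits
✓ Chain rule verified.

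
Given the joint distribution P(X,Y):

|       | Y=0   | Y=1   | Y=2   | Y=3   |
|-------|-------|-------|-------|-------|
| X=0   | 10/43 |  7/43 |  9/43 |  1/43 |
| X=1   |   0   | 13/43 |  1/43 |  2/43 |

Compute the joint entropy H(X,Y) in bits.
2.3680 bits

H(X,Y) = -Σ_{x,y} P(x,y) log₂ P(x,y). Per-cell terms -P(x,y)·log₂P(x,y):
  X=0: 0.48938, 0.42633, 0.47226, 0.12619
  X=1: 0.00000, 0.52176, 0.12619, 0.20587
  (cells with P = 0 contribute 0)
Sum of the 8 terms: H(X,Y) = 2.3680 bits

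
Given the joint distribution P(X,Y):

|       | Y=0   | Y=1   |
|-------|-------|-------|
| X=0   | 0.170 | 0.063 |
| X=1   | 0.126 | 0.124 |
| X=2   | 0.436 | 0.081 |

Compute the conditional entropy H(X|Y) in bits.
1.4131 bits

H(X|Y) = H(X,Y) - H(Y)

H(X,Y) = -Σ_{x,y} P(x,y) log₂ P(x,y). Per-cell terms -P(x,y)·log₂P(x,y):
  X=0: 0.43459, 0.25128
  X=1: 0.37655, 0.37344
  X=2: 0.52215, 0.29370
Sum of the 6 terms: H(X,Y) = 2.2517 bits

Marginal of Y (column sums):
  P(Y=0) = 0.170 + 0.126 + 0.436 = 0.732
  P(Y=1) = 0.063 + 0.124 + 0.081 = 0.268
H(Y) = -[0.732·log₂(0.732) + 0.268·log₂(0.268)]
  = 0.32946 + 0.50912 = 0.8386 bits

H(X|Y) = H(X,Y) - H(Y) = 2.2517 - 0.8386 = 1.4131 bits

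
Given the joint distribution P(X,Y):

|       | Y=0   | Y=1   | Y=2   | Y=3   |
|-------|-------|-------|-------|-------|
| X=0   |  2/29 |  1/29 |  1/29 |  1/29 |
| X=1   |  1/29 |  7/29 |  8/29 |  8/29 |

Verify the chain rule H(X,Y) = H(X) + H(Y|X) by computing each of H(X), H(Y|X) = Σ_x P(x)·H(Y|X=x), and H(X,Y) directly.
H(X) = 0.6632 bits, H(Y|X) = 1.7930 bits, H(X,Y) = 2.4562 bits

Marginal of X (row sums):
  P(X=0) = 2/29 + 1/29 + 1/29 + 1/29 = 5/29
  P(X=1) = 1/29 + 7/29 + 8/29 + 8/29 = 24/29
H(X) = -[(5/29)·log₂(5/29) + (24/29)·log₂(24/29)]
  = 0.43725 + 0.22595 = 0.6632 bits

H(Y|X) = Σ_x P(x)·H(Y|X=x):
  X=0: P(X=0) = 5/29, P(Y|X=0) = (2/5, 1/5, 1/5, 1/5) → H(Y|X=0) = 1.92193
  X=1: P(X=1) = 24/29, P(Y|X=1) = (1/24, 7/24, 1/3, 1/3) → H(Y|X=1) = 1.76615
H(Y|X) = (5/29)·1.92193 + (24/29)·1.76615 = 1.7930 bits

H(X,Y) = -Σ_{x,y} P(x,y) log₂ P(x,y). Per-cell terms -P(x,y)·log₂P(x,y):
  X=0: 0.26607, 0.16752, 0.16752, 0.16752
  X=1: 0.16752, 0.49498, 0.51255, 0.51255
Sum of the 8 terms: H(X,Y) = 2.4562 bits

Chain rule check:
  H(X) + H(Y|X) = 0.6632 + 1.7930 = 2.4562 bits
  H(X,Y) = 2.4562 bits
✓ Chain rule verified.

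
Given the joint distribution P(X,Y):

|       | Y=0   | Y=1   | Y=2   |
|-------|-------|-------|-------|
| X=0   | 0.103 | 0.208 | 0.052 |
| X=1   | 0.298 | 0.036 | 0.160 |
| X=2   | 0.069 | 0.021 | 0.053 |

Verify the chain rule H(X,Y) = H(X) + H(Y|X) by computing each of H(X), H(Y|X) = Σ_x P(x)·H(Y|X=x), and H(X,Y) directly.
H(X) = 1.4345 bits, H(Y|X) = 1.3202 bits, H(X,Y) = 2.7547 bits

Marginal of X (row sums):
  P(X=0) = 0.103 + 0.208 + 0.052 = 0.363
  P(X=1) = 0.298 + 0.036 + 0.160 = 0.494
  P(X=2) = 0.069 + 0.021 + 0.053 = 0.143
H(X) = -[0.363·log₂(0.363) + 0.494·log₂(0.494) + 0.143·log₂(0.143)]
  = 0.53069 + 0.50260 + 0.40125 = 1.4345 bits

H(Y|X) = Σ_x P(x)·H(Y|X=x):
  X=0: P(X=0) = 0.363, P(Y|X=0) = (103/363, 208/363, 52/363) → H(Y|X=0) = 1.37759
  X=1: P(X=1) = 0.494, P(Y|X=1) = (149/247, 18/247, 80/247) → H(Y|X=1) = 1.24201
  X=2: P(X=2) = 0.143, P(Y|X=2) = (69/143, 21/143, 53/143) → H(Y|X=2) = 1.44444
H(Y|X) = 0.363·1.37759 + 0.494·1.24201 + 0.143·1.44444 = 1.3202 bits

H(X,Y) = -Σ_{x,y} P(x,y) log₂ P(x,y). Per-cell terms -P(x,y)·log₂P(x,y):
  X=0: 0.33777, 0.47119, 0.22180
  X=1: 0.52049, 0.17265, 0.42302
  X=2: 0.26615, 0.11704, 0.22461
Sum of the 9 terms: H(X,Y) = 2.7547 bits

Chain rule check:
  H(X) + H(Y|X) = 1.4345 + 1.3202 = 2.7547 bits
  H(X,Y) = 2.7547 bits
✓ Chain rule verified.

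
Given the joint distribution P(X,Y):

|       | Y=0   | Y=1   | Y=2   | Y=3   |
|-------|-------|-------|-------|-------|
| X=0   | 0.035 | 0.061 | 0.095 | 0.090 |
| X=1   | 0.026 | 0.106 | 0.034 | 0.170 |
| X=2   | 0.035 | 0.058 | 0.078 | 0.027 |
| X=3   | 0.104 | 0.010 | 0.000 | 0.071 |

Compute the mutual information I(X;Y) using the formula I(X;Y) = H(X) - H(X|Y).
0.2690 bits

I(X;Y) = H(X) - H(X|Y)

Marginal of X (row sums):
  P(X=0) = 0.035 + 0.061 + 0.095 + 0.090 = 0.281
  P(X=1) = 0.026 + 0.106 + 0.034 + 0.170 = 0.336
  P(X=2) = 0.035 + 0.058 + 0.078 + 0.027 = 0.198
  P(X=3) = 0.104 + 0.010 + 0.000 + 0.071 = 0.185
H(X) = -[0.281·log₂(0.281) + 0.336·log₂(0.336) + 0.198·log₂(0.198) + 0.185·log₂(0.185)]
  = 0.5146116 + 0.5286849 + 0.4626127 + 0.4503645 = 1.956274 bits

Marginal of Y (column sums):
  P(Y=0) = 0.035 + 0.026 + 0.035 + 0.104 = 0.200
  P(Y=1) = 0.061 + 0.106 + 0.058 + 0.010 = 0.235
  P(Y=2) = 0.095 + 0.034 + 0.078 + 0.000 = 0.207
  P(Y=3) = 0.090 + 0.170 + 0.027 + 0.071 = 0.358
H(X|Y) = Σ_y P(y)·H(X|Y=y):
  Y=0: P(Y=0) = 0.200, P(X|Y=0) = (7/40, 13/100, 7/40, 13/25) → H(X|Y=0) = 1.7533213
  Y=1: P(Y=1) = 0.235, P(X|Y=1) = (61/235, 106/235, 58/235, 2/47) → H(X|Y=1) = 1.7151692
  Y=2: P(Y=2) = 0.207, P(X|Y=2) = (95/207, 34/207, 26/69, 0) → H(X|Y=2) = 1.4743015
  Y=3: P(Y=3) = 0.358, P(X|Y=3) = (45/179, 85/179, 27/358, 71/358) → H(X|Y=3) = 1.7551084
H(X|Y) = 0.200·1.7533213 + 0.235·1.7151692 + 0.207·1.4743015 + 0.358·1.7551084 = 1.687238 bits

I(X;Y) = H(X) - H(X|Y) = 1.956274 - 1.687238 = 0.2690 bits

Cross-check via I(X;Y) = H(X) + H(Y) - H(X,Y): computing H(Y) from the column sums and H(X,Y) from the 16 cells in the same way gives H(Y) = 1.956274 bits and H(X,Y) = 3.643512 bits, so
I(X;Y) = 1.956274 + 1.956274 - 3.643512 = 0.2690 bits ✓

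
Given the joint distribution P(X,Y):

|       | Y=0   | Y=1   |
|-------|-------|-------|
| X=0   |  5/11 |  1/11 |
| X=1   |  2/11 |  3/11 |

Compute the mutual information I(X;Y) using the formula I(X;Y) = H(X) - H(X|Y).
0.1498 bits

I(X;Y) = H(X) - H(X|Y)

Marginal of X (row sums):
  P(X=0) = 5/11 + 1/11 = 6/11
  P(X=1) = 2/11 + 3/11 = 5/11
H(X) = -[(6/11)·log₂(6/11) + (5/11)·log₂(5/11)]
  = 0.47698 + 0.51705 = 0.99403 bits

Marginal of Y (column sums):
  P(Y=0) = 5/11 + 2/11 = 7/11
  P(Y=1) = 1/11 + 3/11 = 4/11
H(X|Y) = Σ_y P(y)·H(X|Y=y):
  Y=0: P(Y=0) = 7/11, P(X|Y=0) = (5/7, 2/7) → H(X|Y=0) = 0.86312
  Y=1: P(Y=1) = 4/11, P(X|Y=1) = (1/4, 3/4) → H(X|Y=1) = 0.81128
H(X|Y) = (7/11)·0.86312 + (4/11)·0.81128 = 0.84427 bits

I(X;Y) = H(X) - H(X|Y) = 0.99403 - 0.84427 = 0.1498 bits

Cross-check via I(X;Y) = H(X) + H(Y) - H(X,Y): computing H(Y) from the column sums and H(X,Y) from the 4 cells in the same way gives H(Y) = 0.94566 bits and H(X,Y) = 1.78993 bits, so
I(X;Y) = 0.99403 + 0.94566 - 1.78993 = 0.1498 bits ✓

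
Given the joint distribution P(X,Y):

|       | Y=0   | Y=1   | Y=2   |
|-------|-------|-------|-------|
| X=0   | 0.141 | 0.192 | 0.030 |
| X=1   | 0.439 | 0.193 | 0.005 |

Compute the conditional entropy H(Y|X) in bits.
1.0799 bits

H(Y|X) = H(X,Y) - H(X)

H(X,Y) = -Σ_{x,y} P(x,y) log₂ P(x,y). Per-cell terms -P(x,y)·log₂P(x,y):
  X=0: 0.398499, 0.457118, 0.151767
  X=1: 0.521403, 0.458052, 0.038219
Sum of the 6 terms: H(X,Y) = 2.025058 bits

Marginal of X (row sums):
  P(X=0) = 0.141 + 0.192 + 0.030 = 0.363
  P(X=1) = 0.439 + 0.193 + 0.005 = 0.637
H(X) = -[0.363·log₂(0.363) + 0.637·log₂(0.637)]
  = 0.530691 + 0.414454 = 0.945145 bits

H(Y|X) = H(X,Y) - H(X) = 2.025058 - 0.945145 = 1.0799 bits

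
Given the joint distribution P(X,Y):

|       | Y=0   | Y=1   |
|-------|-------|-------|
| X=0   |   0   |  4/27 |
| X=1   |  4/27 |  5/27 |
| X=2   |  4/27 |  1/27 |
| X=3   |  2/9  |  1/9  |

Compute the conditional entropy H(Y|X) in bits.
0.7701 bits

H(Y|X) = H(X,Y) - H(X)

H(X,Y) = -Σ_{x,y} P(x,y) log₂ P(x,y). Per-cell terms -P(x,y)·log₂P(x,y):
  X=0: 0.0000000, 0.4081315
  X=1: 0.4081315, 0.4505480
  X=2: 0.4081315, 0.1761069
  X=3: 0.4822056, 0.3522139
  (cells with P = 0 contribute 0)
Sum of the 8 terms: H(X,Y) = 2.685469 bits

Marginal of X (row sums):
  P(X=0) = 0 + 4/27 = 4/27
  P(X=1) = 4/27 + 5/27 = 1/3
  P(X=2) = 4/27 + 1/27 = 5/27
  P(X=3) = 2/9 + 1/9 = 1/3
H(X) = -[(4/27)·log₂(4/27) + (1/3)·log₂(1/3) + (5/27)·log₂(5/27) + (1/3)·log₂(1/3)]
  = 0.4081315 + 0.5283208 + 0.4505480 + 0.5283208 = 1.915321 bits

H(Y|X) = H(X,Y) - H(X) = 2.685469 - 1.915321 = 0.7701 bits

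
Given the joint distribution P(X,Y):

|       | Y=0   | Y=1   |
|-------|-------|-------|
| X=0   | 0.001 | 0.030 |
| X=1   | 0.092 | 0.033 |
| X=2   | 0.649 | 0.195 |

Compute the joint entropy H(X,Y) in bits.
1.5055 bits

H(X,Y) = -Σ_{x,y} P(x,y) log₂ P(x,y). Per-cell terms -P(x,y)·log₂P(x,y):
  X=0: 0.00997, 0.15177
  X=1: 0.31668, 0.16241
  X=2: 0.40479, 0.45990
Sum of the 6 terms: H(X,Y) = 1.5055 bits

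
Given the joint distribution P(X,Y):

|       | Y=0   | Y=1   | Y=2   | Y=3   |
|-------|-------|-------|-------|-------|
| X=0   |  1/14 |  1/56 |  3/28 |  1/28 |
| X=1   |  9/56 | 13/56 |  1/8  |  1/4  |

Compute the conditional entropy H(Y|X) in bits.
1.8989 bits

H(Y|X) = H(X,Y) - H(X)

H(X,Y) = -Σ_{x,y} P(x,y) log₂ P(x,y). Per-cell terms -P(x,y)·log₂P(x,y):
  X=0: 0.27195, 0.10370, 0.34526, 0.17169
  X=1: 0.42387, 0.48911, 0.37500, 0.50000
Sum of the 8 terms: H(X,Y) = 2.6806 bits

Marginal of X (row sums):
  P(X=0) = 1/14 + 1/56 + 3/28 + 1/28 = 13/56
  P(X=1) = 9/56 + 13/56 + 1/8 + 1/4 = 43/56
H(X) = -[(13/56)·log₂(13/56) + (43/56)·log₂(43/56)]
  = 0.48911 + 0.29262 = 0.7817 bits

H(Y|X) = H(X,Y) - H(X) = 2.6806 - 0.7817 = 1.8989 bits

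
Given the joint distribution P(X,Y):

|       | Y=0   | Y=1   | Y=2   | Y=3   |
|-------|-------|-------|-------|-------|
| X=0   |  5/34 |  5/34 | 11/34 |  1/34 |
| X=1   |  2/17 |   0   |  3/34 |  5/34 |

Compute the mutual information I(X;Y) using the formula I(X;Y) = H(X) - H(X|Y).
0.2510 bits

I(X;Y) = H(X) - H(X|Y)

Marginal of X (row sums):
  P(X=0) = 5/34 + 5/34 + 11/34 + 1/34 = 11/17
  P(X=1) = 2/17 + 0 + 3/34 + 5/34 = 6/17
H(X) = -[(11/17)·log₂(11/17) + (6/17)·log₂(6/17)]
  = 0.4064 + 0.5303 = 0.9367 bits

Marginal of Y (column sums):
  P(Y=0) = 5/34 + 2/17 = 9/34
  P(Y=1) = 5/34 + 0 = 5/34
  P(Y=2) = 11/34 + 3/34 = 7/17
  P(Y=3) = 1/34 + 5/34 = 3/17
H(X|Y) = Σ_y P(y)·H(X|Y=y):
  Y=0: P(Y=0) = 9/34, P(X|Y=0) = (5/9, 4/9) → H(X|Y=0) = 0.9911
  Y=1: P(Y=1) = 5/34, P(X|Y=1) = (1, 0) → H(X|Y=1) = 0.0000
  Y=2: P(Y=2) = 7/17, P(X|Y=2) = (11/14, 3/14) → H(X|Y=2) = 0.7496
  Y=3: P(Y=3) = 3/17, P(X|Y=3) = (1/6, 5/6) → H(X|Y=3) = 0.6500
H(X|Y) = (9/34)·0.9911 + (5/34)·0.0000 + (7/17)·0.7496 + (3/17)·0.6500 = 0.6857 bits

I(X;Y) = H(X) - H(X|Y) = 0.9367 - 0.6857 = 0.2510 bits

Cross-check via I(X;Y) = H(X) + H(Y) - H(X,Y): computing H(Y) from the column sums and H(X,Y) from the 8 cells in the same way gives H(Y) = 1.8830 bits and H(X,Y) = 2.5687 bits, so
I(X;Y) = 0.9367 + 1.8830 - 2.5687 = 0.2510 bits ✓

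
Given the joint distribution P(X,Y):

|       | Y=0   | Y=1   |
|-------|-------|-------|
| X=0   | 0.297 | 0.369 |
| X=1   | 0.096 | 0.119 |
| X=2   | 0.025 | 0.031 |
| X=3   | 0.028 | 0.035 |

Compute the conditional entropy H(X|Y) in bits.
1.3515 bits

H(X|Y) = H(X,Y) - H(Y)

H(X,Y) = -Σ_{x,y} P(x,y) log₂ P(x,y). Per-cell terms -P(x,y)·log₂P(x,y):
  X=0: 0.5201852, 0.5307354
  X=1: 0.3245589, 0.3654450
  X=2: 0.1330482, 0.1553592
  X=3: 0.1444360, 0.1692775
Sum of the 8 terms: H(X,Y) = 2.343045 bits

Marginal of Y (column sums):
  P(Y=0) = 0.297 + 0.096 + 0.025 + 0.028 = 0.446
  P(Y=1) = 0.369 + 0.119 + 0.031 + 0.035 = 0.554
H(Y) = -[0.446·log₂(0.446) + 0.554·log₂(0.554)]
  = 0.5195384 + 0.4720313 = 0.991570 bits

H(X|Y) = H(X,Y) - H(Y) = 2.343045 - 0.991570 = 1.3515 bits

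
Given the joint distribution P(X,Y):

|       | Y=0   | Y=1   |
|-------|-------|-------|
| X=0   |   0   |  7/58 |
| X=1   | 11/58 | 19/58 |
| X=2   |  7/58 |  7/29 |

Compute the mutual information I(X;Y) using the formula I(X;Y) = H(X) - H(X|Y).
0.0707 bits

I(X;Y) = H(X) - H(X|Y)

Marginal of X (row sums):
  P(X=0) = 0 + 7/58 = 7/58
  P(X=1) = 11/58 + 19/58 = 15/29
  P(X=2) = 7/58 + 7/29 = 21/58
H(X) = -[(7/58)·log₂(7/58) + (15/29)·log₂(15/29) + (21/58)·log₂(21/58)]
  = 0.3682 + 0.4919 + 0.5307 = 1.3908 bits

Marginal of Y (column sums):
  P(Y=0) = 0 + 11/58 + 7/58 = 9/29
  P(Y=1) = 7/58 + 19/58 + 7/29 = 20/29
H(X|Y) = Σ_y P(y)·H(X|Y=y):
  Y=0: P(Y=0) = 9/29, P(X|Y=0) = (0, 11/18, 7/18) → H(X|Y=0) = 0.9641
  Y=1: P(Y=1) = 20/29, P(X|Y=1) = (7/40, 19/40, 7/20) → H(X|Y=1) = 1.4803
H(X|Y) = (9/29)·0.9641 + (20/29)·1.4803 = 1.3201 bits

I(X;Y) = H(X) - H(X|Y) = 1.3908 - 1.3201 = 0.0707 bits

Cross-check via I(X;Y) = H(X) + H(Y) - H(X,Y): computing H(Y) from the column sums and H(X,Y) from the 6 cells in the same way gives H(Y) = 0.8936 bits and H(X,Y) = 2.2137 bits, so
I(X;Y) = 1.3908 + 0.8936 - 2.2137 = 0.0707 bits ✓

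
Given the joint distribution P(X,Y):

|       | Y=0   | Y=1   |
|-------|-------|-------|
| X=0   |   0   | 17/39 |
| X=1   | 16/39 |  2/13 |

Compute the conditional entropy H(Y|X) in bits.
0.4769 bits

H(Y|X) = H(X,Y) - H(X)

H(X,Y) = -Σ_{x,y} P(x,y) log₂ P(x,y). Per-cell terms -P(x,y)·log₂P(x,y):
  X=0: 0.0000, 0.5222
  X=1: 0.5273, 0.4155
  (cells with P = 0 contribute 0)
Sum of the 4 terms: H(X,Y) = 1.4650 bits

Marginal of X (row sums):
  P(X=0) = 0 + 17/39 = 17/39
  P(X=1) = 16/39 + 2/13 = 22/39
H(X) = -[(17/39)·log₂(17/39) + (22/39)·log₂(22/39)]
  = 0.5222 + 0.4659 = 0.9881 bits

H(Y|X) = H(X,Y) - H(X) = 1.4650 - 0.9881 = 0.4769 bits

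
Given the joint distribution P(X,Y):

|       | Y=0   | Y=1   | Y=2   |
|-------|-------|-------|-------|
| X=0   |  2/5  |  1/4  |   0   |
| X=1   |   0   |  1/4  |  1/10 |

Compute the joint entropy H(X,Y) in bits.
1.8610 bits

H(X,Y) = -Σ_{x,y} P(x,y) log₂ P(x,y). Per-cell terms -P(x,y)·log₂P(x,y):
  X=0: 0.5288, 0.5000, 0.0000
  X=1: 0.0000, 0.5000, 0.3322
  (cells with P = 0 contribute 0)
Sum of the 6 terms: H(X,Y) = 1.8610 bits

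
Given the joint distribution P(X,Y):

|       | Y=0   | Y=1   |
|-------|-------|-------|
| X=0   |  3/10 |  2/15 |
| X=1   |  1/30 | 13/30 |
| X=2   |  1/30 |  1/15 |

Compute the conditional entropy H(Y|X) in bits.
0.6510 bits

H(Y|X) = H(X,Y) - H(X)

H(X,Y) = -Σ_{x,y} P(x,y) log₂ P(x,y). Per-cell terms -P(x,y)·log₂P(x,y):
  X=0: 0.52109, 0.38759
  X=1: 0.16356, 0.52280
  X=2: 0.16356, 0.26046
Sum of the 6 terms: H(X,Y) = 2.0191 bits

Marginal of X (row sums):
  P(X=0) = 3/10 + 2/15 = 13/30
  P(X=1) = 1/30 + 13/30 = 7/15
  P(X=2) = 1/30 + 1/15 = 1/10
H(X) = -[(13/30)·log₂(13/30) + (7/15)·log₂(7/15) + (1/10)·log₂(1/10)]
  = 0.52280 + 0.51312 + 0.33219 = 1.3681 bits

H(Y|X) = H(X,Y) - H(X) = 2.0191 - 1.3681 = 0.6510 bits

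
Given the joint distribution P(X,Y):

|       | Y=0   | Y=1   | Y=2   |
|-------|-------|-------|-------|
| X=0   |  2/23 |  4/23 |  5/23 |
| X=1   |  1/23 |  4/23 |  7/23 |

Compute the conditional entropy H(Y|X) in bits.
1.3831 bits

H(Y|X) = H(X,Y) - H(X)

H(X,Y) = -Σ_{x,y} P(x,y) log₂ P(x,y). Per-cell terms -P(x,y)·log₂P(x,y):
  X=0: 0.306397, 0.438880, 0.478616
  X=1: 0.196677, 0.438880, 0.522324
Sum of the 6 terms: H(X,Y) = 2.38177 bits

Marginal of X (row sums):
  P(X=0) = 2/23 + 4/23 + 5/23 = 11/23
  P(X=1) = 1/23 + 4/23 + 7/23 = 12/23
H(X) = -[(11/23)·log₂(11/23) + (12/23)·log₂(12/23)]
  = 0.508932 + 0.489704 = 0.99864 bits

H(Y|X) = H(X,Y) - H(X) = 2.38177 - 0.99864 = 1.3831 bits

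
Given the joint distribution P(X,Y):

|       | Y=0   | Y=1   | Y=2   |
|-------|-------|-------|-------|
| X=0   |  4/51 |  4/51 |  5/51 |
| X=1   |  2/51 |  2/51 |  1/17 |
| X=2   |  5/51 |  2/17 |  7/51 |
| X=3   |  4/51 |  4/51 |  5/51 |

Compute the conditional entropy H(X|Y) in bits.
1.9274 bits

H(X|Y) = H(X,Y) - H(Y)

H(X,Y) = -Σ_{x,y} P(x,y) log₂ P(x,y). Per-cell terms -P(x,y)·log₂P(x,y):
  X=0: 0.288033, 0.288033, 0.328480
  X=1: 0.183232, 0.183232, 0.240439
  X=2: 0.328480, 0.363231, 0.393245
  X=3: 0.288033, 0.288033, 0.328480
Sum of the 12 terms: H(X,Y) = 3.50095 bits

Marginal of Y (column sums):
  P(Y=0) = 4/51 + 2/51 + 5/51 + 4/51 = 5/17
  P(Y=1) = 4/51 + 2/51 + 2/17 + 4/51 = 16/51
  P(Y=2) = 5/51 + 1/17 + 7/51 + 5/51 = 20/51
H(Y) = -[(5/17)·log₂(5/17) + (16/51)·log₂(16/51) + (20/51)·log₂(20/51)]
  = 0.519275 + 0.524682 + 0.529607 = 1.57356 bits

H(X|Y) = H(X,Y) - H(Y) = 3.50095 - 1.57356 = 1.9274 bits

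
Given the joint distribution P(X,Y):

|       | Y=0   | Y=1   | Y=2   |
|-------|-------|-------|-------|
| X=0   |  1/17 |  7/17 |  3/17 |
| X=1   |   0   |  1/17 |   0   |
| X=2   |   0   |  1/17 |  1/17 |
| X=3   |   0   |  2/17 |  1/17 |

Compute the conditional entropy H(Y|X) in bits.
1.0825 bits

H(Y|X) = H(X,Y) - H(X)

H(X,Y) = -Σ_{x,y} P(x,y) log₂ P(x,y). Per-cell terms -P(x,y)·log₂P(x,y):
  X=0: 0.24044, 0.52710, 0.44162
  X=1: 0.00000, 0.24044, 0.00000
  X=2: 0.00000, 0.24044, 0.24044
  X=3: 0.00000, 0.36323, 0.24044
  (cells with P = 0 contribute 0)
Sum of the 12 terms: H(X,Y) = 2.53415 bits

Marginal of X (row sums):
  P(X=0) = 1/17 + 7/17 + 3/17 = 11/17
  P(X=1) = 0 + 1/17 + 0 = 1/17
  P(X=2) = 0 + 1/17 + 1/17 = 2/17
  P(X=3) = 0 + 2/17 + 1/17 = 3/17
H(X) = -[(11/17)·log₂(11/17) + (1/17)·log₂(1/17) + (2/17)·log₂(2/17) + (3/17)·log₂(3/17)]
  = 0.40637 + 0.24044 + 0.36323 + 0.44162 = 1.45166 bits

H(Y|X) = H(X,Y) - H(X) = 2.53415 - 1.45166 = 1.0825 bits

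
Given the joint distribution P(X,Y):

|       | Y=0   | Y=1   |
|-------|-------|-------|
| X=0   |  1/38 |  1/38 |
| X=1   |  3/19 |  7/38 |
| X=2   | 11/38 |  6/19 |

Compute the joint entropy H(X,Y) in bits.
2.1891 bits

H(X,Y) = -Σ_{x,y} P(x,y) log₂ P(x,y). Per-cell terms -P(x,y)·log₂P(x,y):
  X=0: 0.1381, 0.1381
  X=1: 0.4205, 0.4496
  X=2: 0.5177, 0.5251
Sum of the 6 terms: H(X,Y) = 2.1891 bits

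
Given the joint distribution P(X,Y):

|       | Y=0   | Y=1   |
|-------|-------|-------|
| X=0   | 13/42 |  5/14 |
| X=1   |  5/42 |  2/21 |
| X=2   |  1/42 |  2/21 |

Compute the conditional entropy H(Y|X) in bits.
0.9625 bits

H(Y|X) = H(X,Y) - H(X)

H(X,Y) = -Σ_{x,y} P(x,y) log₂ P(x,y). Per-cell terms -P(x,y)·log₂P(x,y):
  X=0: 0.5236764, 0.5305096
  X=1: 0.3655225, 0.3230778
  X=2: 0.1283885, 0.3230778
Sum of the 6 terms: H(X,Y) = 2.194253 bits

Marginal of X (row sums):
  P(X=0) = 13/42 + 5/14 = 2/3
  P(X=1) = 5/42 + 2/21 = 3/14
  P(X=2) = 1/42 + 2/21 = 5/42
H(X) = -[(2/3)·log₂(2/3) + (3/14)·log₂(3/14) + (5/42)·log₂(5/42)]
  = 0.3899750 + 0.4762269 + 0.3655225 = 1.231724 bits

H(Y|X) = H(X,Y) - H(X) = 2.194253 - 1.231724 = 0.9625 bits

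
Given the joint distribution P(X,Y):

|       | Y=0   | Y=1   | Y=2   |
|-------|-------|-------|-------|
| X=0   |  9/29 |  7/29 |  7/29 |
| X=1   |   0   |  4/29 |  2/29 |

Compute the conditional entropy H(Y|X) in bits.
1.4386 bits

H(Y|X) = H(X,Y) - H(X)

H(X,Y) = -Σ_{x,y} P(x,y) log₂ P(x,y). Per-cell terms -P(x,y)·log₂P(x,y):
  X=0: 0.52388, 0.49498, 0.49498
  X=1: 0.00000, 0.39420, 0.26607
  (cells with P = 0 contribute 0)
Sum of the 6 terms: H(X,Y) = 2.1741 bits

Marginal of X (row sums):
  P(X=0) = 9/29 + 7/29 + 7/29 = 23/29
  P(X=1) = 0 + 4/29 + 2/29 = 6/29
H(X) = -[(23/29)·log₂(23/29) + (6/29)·log₂(6/29)]
  = 0.26523 + 0.47028 = 0.7355 bits

H(Y|X) = H(X,Y) - H(X) = 2.1741 - 0.7355 = 1.4386 bits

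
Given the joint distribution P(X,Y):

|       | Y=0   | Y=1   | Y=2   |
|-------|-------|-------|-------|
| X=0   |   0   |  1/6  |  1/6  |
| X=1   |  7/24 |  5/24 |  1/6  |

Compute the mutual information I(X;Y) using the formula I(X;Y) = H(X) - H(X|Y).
0.2133 bits

I(X;Y) = H(X) - H(X|Y)

Marginal of X (row sums):
  P(X=0) = 0 + 1/6 + 1/6 = 1/3
  P(X=1) = 7/24 + 5/24 + 1/6 = 2/3
H(X) = -[(1/3)·log₂(1/3) + (2/3)·log₂(2/3)]
  = 0.5283 + 0.3900 = 0.9183 bits

Marginal of Y (column sums):
  P(Y=0) = 0 + 7/24 = 7/24
  P(Y=1) = 1/6 + 5/24 = 3/8
  P(Y=2) = 1/6 + 1/6 = 1/3
H(X|Y) = Σ_y P(y)·H(X|Y=y):
  Y=0: P(Y=0) = 7/24, P(X|Y=0) = (0, 1) → H(X|Y=0) = 0.0000
  Y=1: P(Y=1) = 3/8, P(X|Y=1) = (4/9, 5/9) → H(X|Y=1) = 0.9911
  Y=2: P(Y=2) = 1/3, P(X|Y=2) = (1/2, 1/2) → H(X|Y=2) = 1.0000
H(X|Y) = (7/24)·0.0000 + (3/8)·0.9911 + (1/3)·1.0000 = 0.7050 bits

I(X;Y) = H(X) - H(X|Y) = 0.9183 - 0.7050 = 0.2133 bits

Cross-check via I(X;Y) = H(X) + H(Y) - H(X,Y): computing H(Y) from the column sums and H(X,Y) from the 6 cells in the same way gives H(Y) = 1.5774 bits and H(X,Y) = 2.2824 bits, so
I(X;Y) = 0.9183 + 1.5774 - 2.2824 = 0.2133 bits ✓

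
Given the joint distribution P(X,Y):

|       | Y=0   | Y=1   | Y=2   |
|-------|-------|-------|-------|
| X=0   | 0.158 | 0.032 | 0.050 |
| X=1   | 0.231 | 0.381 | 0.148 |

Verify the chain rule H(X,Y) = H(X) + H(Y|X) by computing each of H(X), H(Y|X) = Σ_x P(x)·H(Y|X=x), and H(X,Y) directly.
H(X) = 0.7950 bits, H(Y|X) = 1.4272 bits, H(X,Y) = 2.2223 bits

Marginal of X (row sums):
  P(X=0) = 0.158 + 0.032 + 0.050 = 0.240
  P(X=1) = 0.231 + 0.381 + 0.148 = 0.760
H(X) = -[0.240·log₂(0.240) + 0.760·log₂(0.760)]
  = 0.49413 + 0.30091 = 0.7950 bits

H(Y|X) = Σ_x P(x)·H(Y|X=x):
  X=0: P(X=0) = 0.240, P(Y|X=0) = (79/120, 2/15, 5/24) → H(Y|X=0) = 1.25610
  X=1: P(X=1) = 0.760, P(Y|X=1) = (231/760, 381/760, 37/190) → H(Y|X=1) = 1.48129
H(Y|X) = 0.240·1.25610 + 0.760·1.48129 = 1.4272 bits

H(X,Y) = -Σ_{x,y} P(x,y) log₂ P(x,y). Per-cell terms -P(x,y)·log₂P(x,y):
  X=0: 0.42060, 0.15891, 0.21610
  X=1: 0.48834, 0.53040, 0.40794
Sum of the 6 terms: H(X,Y) = 2.2223 bits

Chain rule check:
  H(X) + H(Y|X) = 0.7950 + 1.4272 = 2.2222 bits
  H(X,Y) = 2.2223 bits
✓ Chain rule verified (Δ = 0.0001 is 4-dp rounding noise: each of the three values was rounded independently).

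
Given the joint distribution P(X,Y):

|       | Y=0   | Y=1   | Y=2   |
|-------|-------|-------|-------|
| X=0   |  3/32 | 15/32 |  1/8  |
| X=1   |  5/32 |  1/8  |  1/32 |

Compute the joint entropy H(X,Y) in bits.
2.1573 bits

H(X,Y) = -Σ_{x,y} P(x,y) log₂ P(x,y). Per-cell terms -P(x,y)·log₂P(x,y):
  X=0: 0.32016, 0.51240, 0.37500
  X=1: 0.41845, 0.37500, 0.15625
Sum of the 6 terms: H(X,Y) = 2.1573 bits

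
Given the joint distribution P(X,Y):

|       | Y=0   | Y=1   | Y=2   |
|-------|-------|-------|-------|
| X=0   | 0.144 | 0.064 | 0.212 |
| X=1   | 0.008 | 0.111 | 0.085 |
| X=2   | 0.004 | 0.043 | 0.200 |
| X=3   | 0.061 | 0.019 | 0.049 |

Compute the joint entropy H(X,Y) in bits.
3.1003 bits

H(X,Y) = -Σ_{x,y} P(x,y) log₂ P(x,y). Per-cell terms -P(x,y)·log₂P(x,y):
  X=0: 0.40260, 0.25381, 0.47443
  X=1: 0.05573, 0.35202, 0.30229
  X=2: 0.03186, 0.19520, 0.46439
  X=3: 0.24614, 0.10864, 0.21320
Sum of the 12 terms: H(X,Y) = 3.1003 bits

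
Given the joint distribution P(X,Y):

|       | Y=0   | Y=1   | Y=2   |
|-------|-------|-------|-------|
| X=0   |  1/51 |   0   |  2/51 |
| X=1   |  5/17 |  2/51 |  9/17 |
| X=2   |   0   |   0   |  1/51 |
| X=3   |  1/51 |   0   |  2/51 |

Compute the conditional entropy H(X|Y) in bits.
0.7549 bits

H(X|Y) = H(X,Y) - H(Y)

H(X,Y) = -Σ_{x,y} P(x,y) log₂ P(x,y). Per-cell terms -P(x,y)·log₂P(x,y):
  X=0: 0.11122, 0.00000, 0.18323
  X=1: 0.51927, 0.18323, 0.48576
  X=2: 0.00000, 0.00000, 0.11122
  X=3: 0.11122, 0.00000, 0.18323
  (cells with P = 0 contribute 0)
Sum of the 12 terms: H(X,Y) = 1.8884 bits

Marginal of Y (column sums):
  P(Y=0) = 1/51 + 5/17 + 0 + 1/51 = 1/3
  P(Y=1) = 0 + 2/51 + 0 + 0 = 2/51
  P(Y=2) = 2/51 + 9/17 + 1/51 + 2/51 = 32/51
H(Y) = -[(1/3)·log₂(1/3) + (2/51)·log₂(2/51) + (32/51)·log₂(32/51)]
  = 0.52832 + 0.18323 + 0.42191 = 1.1335 bits

H(X|Y) = H(X,Y) - H(Y) = 1.8884 - 1.1335 = 0.7549 bits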